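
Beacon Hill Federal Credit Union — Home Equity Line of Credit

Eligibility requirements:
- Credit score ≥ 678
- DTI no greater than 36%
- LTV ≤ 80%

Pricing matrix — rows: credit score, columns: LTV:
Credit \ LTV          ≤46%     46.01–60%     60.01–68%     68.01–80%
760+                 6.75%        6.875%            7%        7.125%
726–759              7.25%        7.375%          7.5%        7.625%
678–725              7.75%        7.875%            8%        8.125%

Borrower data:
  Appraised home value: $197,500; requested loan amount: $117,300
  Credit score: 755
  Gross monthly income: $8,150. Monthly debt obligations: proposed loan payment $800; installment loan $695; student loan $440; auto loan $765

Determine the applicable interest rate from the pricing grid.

7.375%

Credit score 755 ≥ 678; Total monthly debts = (800 + 695 + 440 + 765) = 2,700. DTI = 2,700/8,150 = 33.1% ≤ 36%
Loan-to-value = 117,300/197,500 = 59.4% — pass (80% max)
Row: 755 falls in 726–759. Column: 59.4% falls in 46.01–60%. Rate = 7.375%.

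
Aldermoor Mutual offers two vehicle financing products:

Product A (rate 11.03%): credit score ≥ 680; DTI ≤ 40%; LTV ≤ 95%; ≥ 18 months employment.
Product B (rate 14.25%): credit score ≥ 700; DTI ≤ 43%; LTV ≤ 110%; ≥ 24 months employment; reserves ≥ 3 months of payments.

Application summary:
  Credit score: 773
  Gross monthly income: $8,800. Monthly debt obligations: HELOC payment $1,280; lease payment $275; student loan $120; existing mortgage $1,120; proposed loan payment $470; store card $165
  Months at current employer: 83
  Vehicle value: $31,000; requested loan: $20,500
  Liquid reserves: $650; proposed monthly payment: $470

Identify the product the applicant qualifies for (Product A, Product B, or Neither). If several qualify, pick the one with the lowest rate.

Product A

Total debts = (1,280 + 275 + 120 + 1,120 + 470 + 165) = 3,430; DTI = 3,430/8,800 = 39%.
LTV = 20,500/31,000 = 66.1%.
Reserves = 650/470 = 1.4 months.
Product A: score 773 ≥ 680; DTI 39% ≤ 40%; LTV 66.1% ≤ 95%; employment 83 ≥ 18 mo → qualifies.
Product B: score 773 ≥ 700; DTI 39% ≤ 43%; LTV 66.1% ≤ 110%; employment 83 ≥ 24 mo; reserves 1.4 < 3 mo → does not qualify.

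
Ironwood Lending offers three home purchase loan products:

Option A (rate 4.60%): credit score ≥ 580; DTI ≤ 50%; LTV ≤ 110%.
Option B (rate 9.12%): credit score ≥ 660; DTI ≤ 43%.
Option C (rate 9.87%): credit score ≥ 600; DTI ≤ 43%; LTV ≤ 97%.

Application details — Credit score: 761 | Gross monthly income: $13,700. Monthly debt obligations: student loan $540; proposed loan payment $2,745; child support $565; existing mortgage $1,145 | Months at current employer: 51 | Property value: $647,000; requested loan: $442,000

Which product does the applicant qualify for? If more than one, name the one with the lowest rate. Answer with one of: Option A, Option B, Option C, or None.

Total debts = (540 + 2,745 + 565 + 1,145) = 4,995; DTI = 4,995/13,700 = 36.5%.
LTV = 442,000/647,000 = 68.3%.
Option A: score 761 ≥ 580; DTI 36.5% ≤ 50%; LTV 68.3% ≤ 110% → qualifies.
Option B: score 761 ≥ 660; DTI 36.5% ≤ 43% → qualifies.
Option C: score 761 ≥ 600; DTI 36.5% ≤ 43%; LTV 68.3% ≤ 97% → qualifies.
Qualifying: Option A, Option B, Option C. Lowest rate is 4.60% → Option A.

Option A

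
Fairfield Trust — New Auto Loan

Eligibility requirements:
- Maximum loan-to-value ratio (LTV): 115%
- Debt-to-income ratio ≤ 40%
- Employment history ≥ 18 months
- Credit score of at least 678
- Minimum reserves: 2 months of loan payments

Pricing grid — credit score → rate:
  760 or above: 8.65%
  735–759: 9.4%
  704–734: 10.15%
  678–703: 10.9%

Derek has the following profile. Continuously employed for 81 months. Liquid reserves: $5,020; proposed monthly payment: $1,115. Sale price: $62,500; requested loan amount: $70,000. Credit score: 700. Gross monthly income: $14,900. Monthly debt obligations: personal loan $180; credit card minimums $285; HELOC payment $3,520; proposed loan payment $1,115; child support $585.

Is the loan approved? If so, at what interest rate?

Approved at 10.9%

Credit score 700 ≥ 678 (meets minimum)
Total monthly debts = (180 + 285 + 3,520 + 1,115 + 585) = 5,685. DTI: 5,685 ÷ 14,900 = 38.2%, within the 40% cap
Liquid reserves cover 5,020/1,115 = 4.5 months — ≥ 2 required
LTV: 70,000 ÷ 62,500 = 112%, within 115% cap
Employment 81 ≥ 18 months
All requirements met. Score 700 falls in the 678–703 tier → 10.9%.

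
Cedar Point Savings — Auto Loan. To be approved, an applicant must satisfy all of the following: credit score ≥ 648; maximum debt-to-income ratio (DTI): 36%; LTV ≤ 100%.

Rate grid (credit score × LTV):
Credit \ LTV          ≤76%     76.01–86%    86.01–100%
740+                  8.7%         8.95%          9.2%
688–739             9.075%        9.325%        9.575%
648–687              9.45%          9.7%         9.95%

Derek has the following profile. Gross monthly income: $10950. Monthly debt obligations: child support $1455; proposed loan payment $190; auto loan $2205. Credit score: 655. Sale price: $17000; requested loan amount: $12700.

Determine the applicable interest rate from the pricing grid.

9.45%

Credit score 655 ≥ 648; Total monthly debts = (1,455 + 190 + 2,205) = 3,850. DTI = 3,850/10,950 = 35.2% ≤ 36%
LTV = 12,700/17,000 = 74.7% ≤ 100%
Credit 655 → row 648–687; LTV 74.7% → column ≤76%. Grid cell → 9.45%.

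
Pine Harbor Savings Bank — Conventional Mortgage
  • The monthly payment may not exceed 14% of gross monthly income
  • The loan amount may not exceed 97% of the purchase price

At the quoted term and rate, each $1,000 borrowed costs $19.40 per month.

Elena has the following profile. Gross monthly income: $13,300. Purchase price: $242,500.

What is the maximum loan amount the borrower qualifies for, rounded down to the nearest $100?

Payment cap: 14% × $13,300 = $1,862/month.
At $19.40 per $1,000, that supports 1,862/19.40 × 1,000 ≈ $95,979 → $95,900.
LTV cap: 97% × $242,500 = $235,225 → $235,200.
Binding constraint: payment-to-income.

$95,900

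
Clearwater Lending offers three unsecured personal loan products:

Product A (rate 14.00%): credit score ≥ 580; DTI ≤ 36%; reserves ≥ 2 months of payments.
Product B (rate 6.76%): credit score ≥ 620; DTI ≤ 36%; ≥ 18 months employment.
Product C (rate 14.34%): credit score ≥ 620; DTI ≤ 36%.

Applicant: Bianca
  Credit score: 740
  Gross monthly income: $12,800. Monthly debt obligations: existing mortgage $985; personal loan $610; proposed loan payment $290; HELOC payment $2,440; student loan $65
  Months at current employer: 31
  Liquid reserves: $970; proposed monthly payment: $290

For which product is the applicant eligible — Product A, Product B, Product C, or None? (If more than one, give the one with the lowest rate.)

Total debts = (985 + 610 + 290 + 2,440 + 65) = 4,390; DTI = 4,390/12,800 = 34.3%.
Reserves = 970/290 = 3.3 months.
Product A: score 740 ≥ 580; DTI 34.3% ≤ 36%; reserves 3.3 ≥ 2 mo → qualifies.
Product B: score 740 ≥ 620; DTI 34.3% ≤ 36%; employment 31 ≥ 18 mo → qualifies.
Product C: score 740 ≥ 620; DTI 34.3% ≤ 36% → qualifies.
Qualifying: Product A, Product B, Product C. Lowest rate is 6.76% → Product B.

Product B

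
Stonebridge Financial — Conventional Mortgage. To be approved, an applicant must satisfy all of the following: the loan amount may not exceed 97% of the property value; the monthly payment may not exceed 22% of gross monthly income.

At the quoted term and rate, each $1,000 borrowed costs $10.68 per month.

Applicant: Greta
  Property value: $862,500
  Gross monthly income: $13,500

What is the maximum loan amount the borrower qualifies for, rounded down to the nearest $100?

Payment cap: 22% × $13,500 = $2,970/month.
At $10.68 per $1,000, that supports 2,970/10.68 × 1,000 ≈ $278,089 → $278,000.
LTV cap: 97% × $862,500 = $836,625 → $836,600.
Binding constraint: payment-to-income.

$278,000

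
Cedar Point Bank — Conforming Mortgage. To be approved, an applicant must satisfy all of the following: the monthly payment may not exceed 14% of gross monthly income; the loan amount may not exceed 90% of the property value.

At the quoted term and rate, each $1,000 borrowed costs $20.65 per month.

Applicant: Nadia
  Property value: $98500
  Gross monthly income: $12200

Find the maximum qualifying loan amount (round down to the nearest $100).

Payment cap: 14% × $12,200 = $1,708/month.
At $20.65 per $1,000, that supports 1,708/20.65 × 1,000 ≈ $82,711 → $82,700.
LTV cap: 90% × $98,500 = $88,650 → $88,600.
Binding constraint: payment-to-income.

$82,700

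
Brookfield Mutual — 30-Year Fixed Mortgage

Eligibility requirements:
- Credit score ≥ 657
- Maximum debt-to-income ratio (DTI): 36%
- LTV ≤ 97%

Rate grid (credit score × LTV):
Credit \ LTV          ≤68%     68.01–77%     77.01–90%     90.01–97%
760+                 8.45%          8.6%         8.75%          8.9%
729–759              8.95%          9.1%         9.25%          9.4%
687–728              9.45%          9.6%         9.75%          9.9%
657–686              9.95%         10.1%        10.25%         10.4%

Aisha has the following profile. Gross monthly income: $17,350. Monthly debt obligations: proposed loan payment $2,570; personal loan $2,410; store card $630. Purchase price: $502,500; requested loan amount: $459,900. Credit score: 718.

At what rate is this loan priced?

Credit score 718 ≥ 657; Total monthly debts = (2,570 + 2,410 + 630) = 5,610. Debt-to-income = 5,610/17,350 = 32.3% — meets 36% limit
Loan-to-value = 459,900/502,500 = 91.5% — pass (97% max)
Score 718 is in the 687–728 band; LTV 91.5% is in the 90.01–97% band → 9.9%.

9.9%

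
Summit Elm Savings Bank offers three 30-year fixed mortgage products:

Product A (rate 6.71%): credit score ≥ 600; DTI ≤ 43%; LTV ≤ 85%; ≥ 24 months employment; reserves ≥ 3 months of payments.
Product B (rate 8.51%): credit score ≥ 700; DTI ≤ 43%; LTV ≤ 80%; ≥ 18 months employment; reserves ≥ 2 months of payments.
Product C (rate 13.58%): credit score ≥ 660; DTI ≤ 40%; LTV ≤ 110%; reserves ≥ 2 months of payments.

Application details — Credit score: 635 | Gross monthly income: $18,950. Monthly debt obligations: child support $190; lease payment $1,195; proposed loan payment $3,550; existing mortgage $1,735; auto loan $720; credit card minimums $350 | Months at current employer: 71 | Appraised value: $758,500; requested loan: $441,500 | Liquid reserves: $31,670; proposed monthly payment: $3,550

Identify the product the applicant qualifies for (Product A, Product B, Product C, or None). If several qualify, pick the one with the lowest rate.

Total debts = (190 + 1,195 + 3,550 + 1,735 + 720 + 350) = 7,740; DTI = 7,740/18,950 = 40.8%.
LTV = 441,500/758,500 = 58.2%.
Reserves = 31,670/3,550 = 8.9 months.
Product A: score 635 ≥ 600; DTI 40.8% ≤ 43%; LTV 58.2% ≤ 85%; employment 71 ≥ 24 mo; reserves 8.9 ≥ 3 mo → qualifies.
Product B: score 635 < 700; DTI 40.8% ≤ 43%; LTV 58.2% ≤ 80%; employment 71 ≥ 18 mo; reserves 8.9 ≥ 2 mo → does not qualify.
Product C: score 635 < 660; DTI 40.8% > 40%; LTV 58.2% ≤ 110%; reserves 8.9 ≥ 2 mo → does not qualify.

Product A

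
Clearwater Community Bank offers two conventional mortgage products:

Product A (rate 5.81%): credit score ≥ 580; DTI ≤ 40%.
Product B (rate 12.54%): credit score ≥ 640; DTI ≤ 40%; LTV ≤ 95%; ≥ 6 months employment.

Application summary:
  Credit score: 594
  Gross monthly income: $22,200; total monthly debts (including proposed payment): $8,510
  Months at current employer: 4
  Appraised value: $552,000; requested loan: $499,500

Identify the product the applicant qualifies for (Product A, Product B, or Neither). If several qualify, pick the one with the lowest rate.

DTI = 8,510/22,200 = 38.3%.
LTV = 499,500/552,000 = 90.5%.
Product A: score 594 ≥ 580; DTI 38.3% ≤ 40% → qualifies.
Product B: score 594 < 640; DTI 38.3% ≤ 40%; LTV 90.5% ≤ 95%; employment 4 < 6 mo → does not qualify.

Product A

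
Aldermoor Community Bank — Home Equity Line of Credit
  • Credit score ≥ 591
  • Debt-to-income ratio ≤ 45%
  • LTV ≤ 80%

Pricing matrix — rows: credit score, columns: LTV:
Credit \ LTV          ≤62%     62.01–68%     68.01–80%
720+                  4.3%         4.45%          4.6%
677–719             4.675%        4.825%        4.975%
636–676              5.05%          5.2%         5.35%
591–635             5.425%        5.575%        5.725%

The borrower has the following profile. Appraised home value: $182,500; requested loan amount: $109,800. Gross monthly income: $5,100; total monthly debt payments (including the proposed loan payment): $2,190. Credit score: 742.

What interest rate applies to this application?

4.3%

Credit score 742 ≥ 591; DTI: 2,190 ÷ 5,100 = 42.9%, within the 45% cap
Loan-to-value = 109,800/182,500 = 60.2% — pass (80% max)
Score 742 is in the 720+ band; LTV 60.2% is in the ≤62% band → 4.3%.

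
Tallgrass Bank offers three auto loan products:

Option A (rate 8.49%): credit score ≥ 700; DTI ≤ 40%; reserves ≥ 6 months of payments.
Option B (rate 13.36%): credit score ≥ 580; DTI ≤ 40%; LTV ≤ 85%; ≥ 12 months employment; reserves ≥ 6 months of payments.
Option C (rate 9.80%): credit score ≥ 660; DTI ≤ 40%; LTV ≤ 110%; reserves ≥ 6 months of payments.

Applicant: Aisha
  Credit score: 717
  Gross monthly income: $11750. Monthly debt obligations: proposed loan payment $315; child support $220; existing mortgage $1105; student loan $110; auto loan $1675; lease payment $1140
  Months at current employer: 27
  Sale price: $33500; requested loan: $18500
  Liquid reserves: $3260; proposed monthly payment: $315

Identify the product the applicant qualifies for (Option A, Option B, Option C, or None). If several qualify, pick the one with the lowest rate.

Total debts = (315 + 220 + 1,105 + 110 + 1,675 + 1,140) = 4,565; DTI = 4,565/11,750 = 38.9%.
LTV = 18,500/33,500 = 55.2%.
Reserves = 3,260/315 = 10.3 months.
Option A: score 717 ≥ 700; DTI 38.9% ≤ 40%; reserves 10.3 ≥ 6 mo → qualifies.
Option B: score 717 ≥ 580; DTI 38.9% ≤ 40%; LTV 55.2% ≤ 85%; employment 27 ≥ 12 mo; reserves 10.3 ≥ 6 mo → qualifies.
Option C: score 717 ≥ 660; DTI 38.9% ≤ 40%; LTV 55.2% ≤ 110%; reserves 10.3 ≥ 6 mo → qualifies.
Qualifying: Option A, Option B, Option C. Lowest rate is 8.49% → Option A.

Option A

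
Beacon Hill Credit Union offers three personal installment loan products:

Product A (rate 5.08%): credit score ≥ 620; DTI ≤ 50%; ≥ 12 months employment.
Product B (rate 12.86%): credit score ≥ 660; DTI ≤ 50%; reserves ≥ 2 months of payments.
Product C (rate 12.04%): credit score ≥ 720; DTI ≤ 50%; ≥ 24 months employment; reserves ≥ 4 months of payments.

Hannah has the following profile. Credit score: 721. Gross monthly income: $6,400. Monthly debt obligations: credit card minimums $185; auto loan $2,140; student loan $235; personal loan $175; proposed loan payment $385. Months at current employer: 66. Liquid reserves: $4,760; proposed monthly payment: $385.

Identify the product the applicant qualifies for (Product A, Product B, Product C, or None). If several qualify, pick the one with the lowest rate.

Total debts = (185 + 2,140 + 235 + 175 + 385) = 3,120; DTI = 3,120/6,400 = 48.8%.
Reserves = 4,760/385 = 12.4 months.
Product A: score 721 ≥ 620; DTI 48.8% ≤ 50%; employment 66 ≥ 12 mo → qualifies.
Product B: score 721 ≥ 660; DTI 48.8% ≤ 50%; reserves 12.4 ≥ 2 mo → qualifies.
Product C: score 721 ≥ 720; DTI 48.8% ≤ 50%; employment 66 ≥ 24 mo; reserves 12.4 ≥ 4 mo → qualifies.
Qualifying: Product A, Product B, Product C. Lowest rate is 5.08% → Product A.

Product A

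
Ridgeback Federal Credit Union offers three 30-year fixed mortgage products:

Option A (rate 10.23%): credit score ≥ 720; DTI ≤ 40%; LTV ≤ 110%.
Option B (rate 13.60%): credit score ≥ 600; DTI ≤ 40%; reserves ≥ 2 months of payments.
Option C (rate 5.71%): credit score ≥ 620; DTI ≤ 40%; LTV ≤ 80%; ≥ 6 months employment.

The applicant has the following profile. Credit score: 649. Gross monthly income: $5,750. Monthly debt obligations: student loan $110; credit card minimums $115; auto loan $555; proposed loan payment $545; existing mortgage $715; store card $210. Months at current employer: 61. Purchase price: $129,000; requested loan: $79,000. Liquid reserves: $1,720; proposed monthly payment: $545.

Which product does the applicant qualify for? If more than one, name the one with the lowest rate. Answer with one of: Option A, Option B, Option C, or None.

Option C

Total debts = (110 + 115 + 555 + 545 + 715 + 210) = 2,250; DTI = 2,250/5,750 = 39.1%.
LTV = 79,000/129,000 = 61.2%.
Reserves = 1,720/545 = 3.2 months.
Option A: score 649 < 720; DTI 39.1% ≤ 40%; LTV 61.2% ≤ 110% → does not qualify.
Option B: score 649 ≥ 600; DTI 39.1% ≤ 40%; reserves 3.2 ≥ 2 mo → qualifies.
Option C: score 649 ≥ 620; DTI 39.1% ≤ 40%; LTV 61.2% ≤ 80%; employment 61 ≥ 6 mo → qualifies.
Qualifying: Option B, Option C. Lowest rate is 5.71% → Option C.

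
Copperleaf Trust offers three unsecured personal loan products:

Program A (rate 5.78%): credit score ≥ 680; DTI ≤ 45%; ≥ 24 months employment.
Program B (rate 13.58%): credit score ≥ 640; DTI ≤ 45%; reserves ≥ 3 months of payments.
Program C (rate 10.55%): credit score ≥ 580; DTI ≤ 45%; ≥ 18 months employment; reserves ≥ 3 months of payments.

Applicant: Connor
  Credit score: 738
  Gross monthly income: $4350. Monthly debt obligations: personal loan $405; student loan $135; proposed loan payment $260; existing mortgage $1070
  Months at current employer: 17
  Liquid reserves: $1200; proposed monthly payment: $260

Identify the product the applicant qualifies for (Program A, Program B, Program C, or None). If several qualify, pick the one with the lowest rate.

Total debts = (405 + 135 + 260 + 1,070) = 1,870; DTI = 1,870/4,350 = 43%.
Reserves = 1,200/260 = 4.6 months.
Program A: score 738 ≥ 680; DTI 43% ≤ 45%; employment 17 < 24 mo → does not qualify.
Program B: score 738 ≥ 640; DTI 43% ≤ 45%; reserves 4.6 ≥ 3 mo → qualifies.
Program C: score 738 ≥ 580; DTI 43% ≤ 45%; employment 17 < 18 mo; reserves 4.6 ≥ 3 mo → does not qualify.

Program B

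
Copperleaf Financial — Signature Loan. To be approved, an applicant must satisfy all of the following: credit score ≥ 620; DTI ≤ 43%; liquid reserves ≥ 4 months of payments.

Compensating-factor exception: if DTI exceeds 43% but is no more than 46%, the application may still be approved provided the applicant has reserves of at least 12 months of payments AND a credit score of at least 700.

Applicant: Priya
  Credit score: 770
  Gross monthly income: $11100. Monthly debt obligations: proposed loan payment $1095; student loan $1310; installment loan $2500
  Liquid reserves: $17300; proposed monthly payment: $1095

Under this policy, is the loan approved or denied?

Credit score 770 ≥ 620 (meets base)
Total debts = (1,095 + 1,310 + 2,500) = 4,905. DTI = 4,905/11,100 = 44.2% > 43% — standard DTI limit exceeded.
Reserves: 17,300 ÷ 1,095 = 15.8 months (meets 4-month minimum)
DTI 44.2% is within the 43%–46% exception band; checking compensating factors.
Reserves 15.8 ≥ 12 months; credit score 770 ≥ 700.
Both compensating conditions met → exception applies.

Approved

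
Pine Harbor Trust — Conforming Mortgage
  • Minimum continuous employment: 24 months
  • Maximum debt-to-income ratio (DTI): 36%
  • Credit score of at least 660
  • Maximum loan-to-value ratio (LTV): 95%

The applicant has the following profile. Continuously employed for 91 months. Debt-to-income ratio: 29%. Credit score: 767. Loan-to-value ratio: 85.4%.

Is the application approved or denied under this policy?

Approved

Employment 91 ≥ 24 months
DTI 29% is within the 36% limit
Credit score 767 ≥ 660 (meets)
LTV 85.4% — within 95%
All criteria satisfied.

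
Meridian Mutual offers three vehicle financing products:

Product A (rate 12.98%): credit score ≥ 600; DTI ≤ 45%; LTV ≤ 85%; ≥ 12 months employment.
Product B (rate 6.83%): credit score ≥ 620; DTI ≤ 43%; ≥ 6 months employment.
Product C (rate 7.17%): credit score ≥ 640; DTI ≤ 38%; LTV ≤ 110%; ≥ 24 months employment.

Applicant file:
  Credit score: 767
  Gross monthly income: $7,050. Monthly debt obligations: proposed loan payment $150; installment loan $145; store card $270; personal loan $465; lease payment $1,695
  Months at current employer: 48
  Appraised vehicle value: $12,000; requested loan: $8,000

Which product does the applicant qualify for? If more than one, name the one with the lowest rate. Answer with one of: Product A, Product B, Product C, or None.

Total debts = (150 + 145 + 270 + 465 + 1,695) = 2,725; DTI = 2,725/7,050 = 38.7%.
LTV = 8,000/12,000 = 66.7%.
Product A: score 767 ≥ 600; DTI 38.7% ≤ 45%; LTV 66.7% ≤ 85%; employment 48 ≥ 12 mo → qualifies.
Product B: score 767 ≥ 620; DTI 38.7% ≤ 43%; employment 48 ≥ 6 mo → qualifies.
Product C: score 767 ≥ 640; DTI 38.7% > 38%; LTV 66.7% ≤ 110%; employment 48 ≥ 24 mo → does not qualify.
Qualifying: Product A, Product B. Lowest rate is 6.83% → Product B.

Product B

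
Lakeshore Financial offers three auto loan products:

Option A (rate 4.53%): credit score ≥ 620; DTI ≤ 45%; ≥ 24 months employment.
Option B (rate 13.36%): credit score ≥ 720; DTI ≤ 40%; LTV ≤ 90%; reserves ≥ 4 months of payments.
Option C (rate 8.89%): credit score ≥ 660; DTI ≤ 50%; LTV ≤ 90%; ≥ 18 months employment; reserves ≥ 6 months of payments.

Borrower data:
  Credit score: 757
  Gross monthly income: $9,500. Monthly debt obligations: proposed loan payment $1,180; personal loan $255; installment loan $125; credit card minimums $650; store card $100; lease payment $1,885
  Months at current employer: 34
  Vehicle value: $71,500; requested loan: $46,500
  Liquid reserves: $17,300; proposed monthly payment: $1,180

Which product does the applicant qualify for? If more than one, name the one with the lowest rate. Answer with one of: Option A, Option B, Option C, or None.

Total debts = (1,180 + 255 + 125 + 650 + 100 + 1,885) = 4,195; DTI = 4,195/9,500 = 44.2%.
LTV = 46,500/71,500 = 65%.
Reserves = 17,300/1,180 = 14.7 months.
Option A: score 757 ≥ 620; DTI 44.2% ≤ 45%; employment 34 ≥ 24 mo → qualifies.
Option B: score 757 ≥ 720; DTI 44.2% > 40%; LTV 65% ≤ 90%; reserves 14.7 ≥ 4 mo → does not qualify.
Option C: score 757 ≥ 660; DTI 44.2% ≤ 50%; LTV 65% ≤ 90%; employment 34 ≥ 18 mo; reserves 14.7 ≥ 6 mo → qualifies.
Qualifying: Option A, Option C. Lowest rate is 4.53% → Option A.

Option A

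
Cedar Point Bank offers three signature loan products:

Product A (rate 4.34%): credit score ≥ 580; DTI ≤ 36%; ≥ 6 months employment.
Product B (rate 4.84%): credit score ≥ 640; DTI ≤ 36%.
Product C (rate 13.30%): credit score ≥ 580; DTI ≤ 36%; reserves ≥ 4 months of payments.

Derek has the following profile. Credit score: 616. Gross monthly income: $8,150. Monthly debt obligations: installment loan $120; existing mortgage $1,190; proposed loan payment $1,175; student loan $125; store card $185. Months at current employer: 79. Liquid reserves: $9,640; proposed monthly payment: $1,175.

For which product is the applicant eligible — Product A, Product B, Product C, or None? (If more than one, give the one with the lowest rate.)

Product A

Total debts = (120 + 1,190 + 1,175 + 125 + 185) = 2,795; DTI = 2,795/8,150 = 34.3%.
Reserves = 9,640/1,175 = 8.2 months.
Product A: score 616 ≥ 580; DTI 34.3% ≤ 36%; employment 79 ≥ 6 mo → qualifies.
Product B: score 616 < 640; DTI 34.3% ≤ 36% → does not qualify.
Product C: score 616 ≥ 580; DTI 34.3% ≤ 36%; reserves 8.2 ≥ 4 mo → qualifies.
Qualifying: Product A, Product C. Lowest rate is 4.34% → Product A.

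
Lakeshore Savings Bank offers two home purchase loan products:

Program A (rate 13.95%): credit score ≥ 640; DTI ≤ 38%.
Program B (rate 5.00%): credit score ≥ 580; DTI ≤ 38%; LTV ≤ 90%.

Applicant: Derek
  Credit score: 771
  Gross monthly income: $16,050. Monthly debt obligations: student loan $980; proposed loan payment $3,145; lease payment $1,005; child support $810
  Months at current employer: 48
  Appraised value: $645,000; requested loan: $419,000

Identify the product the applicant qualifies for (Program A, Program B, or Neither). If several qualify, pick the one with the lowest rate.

Total debts = (980 + 3,145 + 1,005 + 810) = 5,940; DTI = 5,940/16,050 = 37%.
LTV = 419,000/645,000 = 65%.
Program A: score 771 ≥ 640; DTI 37% ≤ 38% → qualifies.
Program B: score 771 ≥ 580; DTI 37% ≤ 38%; LTV 65% ≤ 90% → qualifies.
Qualifying: Program A, Program B. Lowest rate is 5.00% → Program B.

Program B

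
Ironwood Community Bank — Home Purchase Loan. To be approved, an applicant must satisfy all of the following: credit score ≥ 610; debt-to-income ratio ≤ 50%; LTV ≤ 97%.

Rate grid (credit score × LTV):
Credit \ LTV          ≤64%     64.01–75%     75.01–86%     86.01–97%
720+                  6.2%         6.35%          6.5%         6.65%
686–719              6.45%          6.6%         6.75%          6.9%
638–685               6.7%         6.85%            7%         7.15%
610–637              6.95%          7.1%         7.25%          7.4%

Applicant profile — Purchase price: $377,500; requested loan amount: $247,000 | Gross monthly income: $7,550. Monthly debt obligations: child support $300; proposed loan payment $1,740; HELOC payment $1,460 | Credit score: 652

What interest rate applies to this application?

Credit score 652 ≥ 610; Total monthly debts = (300 + 1,740 + 1,460) = 3,500. DTI = 3,500/7,550 = 46.4% ≤ 50%
Loan-to-value = 247,000/377,500 = 65.4% — pass (97% max)
Credit 652 → row 638–685; LTV 65.4% → column 64.01–75%. Grid cell → 6.85%.

6.85%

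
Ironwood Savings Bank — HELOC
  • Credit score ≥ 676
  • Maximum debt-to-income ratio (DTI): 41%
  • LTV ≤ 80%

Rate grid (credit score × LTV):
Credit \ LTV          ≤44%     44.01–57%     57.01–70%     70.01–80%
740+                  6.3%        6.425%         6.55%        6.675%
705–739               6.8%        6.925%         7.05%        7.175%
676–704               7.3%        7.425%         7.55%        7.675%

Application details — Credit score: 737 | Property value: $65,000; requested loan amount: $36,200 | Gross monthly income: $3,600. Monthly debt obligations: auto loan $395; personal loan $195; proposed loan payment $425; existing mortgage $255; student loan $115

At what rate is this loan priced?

6.925%

Credit score 737 ≥ 676; Total monthly debts = (395 + 195 + 425 + 255 + 115) = 1,385. DTI: 1,385 ÷ 3,600 = 38.5%, within the 41% cap
Loan-to-value = 36,200/65,000 = 55.7% — pass (80% max)
Score 737 is in the 705–739 band; LTV 55.7% is in the 44.01–57% band → 6.925%.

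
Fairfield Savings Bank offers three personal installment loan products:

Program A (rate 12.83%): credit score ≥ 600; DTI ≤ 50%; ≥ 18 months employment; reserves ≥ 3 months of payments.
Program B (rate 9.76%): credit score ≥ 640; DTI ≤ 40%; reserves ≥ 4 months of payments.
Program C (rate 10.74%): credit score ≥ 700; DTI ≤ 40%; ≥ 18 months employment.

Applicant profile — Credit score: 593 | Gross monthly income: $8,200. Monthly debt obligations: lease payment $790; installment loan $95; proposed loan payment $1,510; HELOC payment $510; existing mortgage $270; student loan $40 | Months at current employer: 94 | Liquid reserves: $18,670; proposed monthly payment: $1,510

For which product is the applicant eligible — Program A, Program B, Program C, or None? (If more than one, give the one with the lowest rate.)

None

Total debts = (790 + 95 + 1,510 + 510 + 270 + 40) = 3,215; DTI = 3,215/8,200 = 39.2%.
Reserves = 18,670/1,510 = 12.4 months.
Program A: score 593 < 600; DTI 39.2% ≤ 50%; employment 94 ≥ 18 mo; reserves 12.4 ≥ 3 mo → does not qualify.
Program B: score 593 < 640; DTI 39.2% ≤ 40%; reserves 12.4 ≥ 4 mo → does not qualify.
Program C: score 593 < 700; DTI 39.2% ≤ 40%; employment 94 ≥ 18 mo → does not qualify.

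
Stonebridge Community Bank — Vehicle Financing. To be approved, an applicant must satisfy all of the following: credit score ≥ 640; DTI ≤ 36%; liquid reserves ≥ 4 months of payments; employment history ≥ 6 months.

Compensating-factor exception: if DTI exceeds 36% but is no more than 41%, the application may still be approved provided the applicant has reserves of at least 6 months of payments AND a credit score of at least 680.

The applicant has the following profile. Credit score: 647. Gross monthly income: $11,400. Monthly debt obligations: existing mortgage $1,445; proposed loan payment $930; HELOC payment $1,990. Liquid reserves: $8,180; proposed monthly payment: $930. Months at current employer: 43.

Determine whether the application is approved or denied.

Denied

Credit score 647 ≥ 640 (meets base)
Total debts = (1,445 + 930 + 1,990) = 4,365. DTI = 4,365/11,400 = 38.3% > 36% — standard DTI limit exceeded.
Liquid reserves cover 8,180/930 = 8.8 months — ≥ 4 required
Employment 43 ≥ 6 months
DTI 38.3% is within the 36%–41% exception band; checking compensating factors.
Override check — reserves: 8.8 mo (ok); score: 647 (below 680).
Override conditions not both satisfied; exception does not apply.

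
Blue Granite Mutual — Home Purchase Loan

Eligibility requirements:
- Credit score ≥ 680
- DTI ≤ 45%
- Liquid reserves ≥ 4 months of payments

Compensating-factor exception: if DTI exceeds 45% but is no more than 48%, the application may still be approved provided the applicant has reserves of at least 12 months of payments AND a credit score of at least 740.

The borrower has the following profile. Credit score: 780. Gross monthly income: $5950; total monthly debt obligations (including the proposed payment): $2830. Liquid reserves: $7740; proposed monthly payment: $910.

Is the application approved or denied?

Credit score 780 ≥ 680 (meets base)
DTI = 2,830/5,950 = 47.6% > 45% — standard DTI limit exceeded.
Reserves: 7,740 ÷ 910 = 8.5 months (meets 4-month minimum)
DTI 47.6% is within the 45%–48% exception band; checking compensating factors.
Override check — reserves: 8.5 mo (short of 12); score: 780 (ok).
Compensating-factor requirement not fully met.

Denied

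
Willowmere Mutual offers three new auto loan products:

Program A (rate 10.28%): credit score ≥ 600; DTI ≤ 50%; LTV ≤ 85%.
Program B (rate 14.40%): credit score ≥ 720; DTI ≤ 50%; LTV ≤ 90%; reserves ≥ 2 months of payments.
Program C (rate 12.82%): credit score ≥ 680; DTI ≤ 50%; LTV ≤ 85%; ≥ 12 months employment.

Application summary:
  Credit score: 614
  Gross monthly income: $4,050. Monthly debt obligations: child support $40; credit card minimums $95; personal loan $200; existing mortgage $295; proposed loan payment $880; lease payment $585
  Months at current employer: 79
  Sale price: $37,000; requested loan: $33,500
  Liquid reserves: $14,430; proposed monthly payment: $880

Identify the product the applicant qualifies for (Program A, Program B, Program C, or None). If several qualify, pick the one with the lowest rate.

Total debts = (40 + 95 + 200 + 295 + 880 + 585) = 2,095; DTI = 2,095/4,050 = 51.7%.
LTV = 33,500/37,000 = 90.5%.
Reserves = 14,430/880 = 16.4 months.
Program A: score 614 ≥ 600; DTI 51.7% > 50%; LTV 90.5% > 85% → does not qualify.
Program B: score 614 < 720; DTI 51.7% > 50%; LTV 90.5% > 90%; reserves 16.4 ≥ 2 mo → does not qualify.
Program C: score 614 < 680; DTI 51.7% > 50%; LTV 90.5% > 85%; employment 79 ≥ 12 mo → does not qualify.

None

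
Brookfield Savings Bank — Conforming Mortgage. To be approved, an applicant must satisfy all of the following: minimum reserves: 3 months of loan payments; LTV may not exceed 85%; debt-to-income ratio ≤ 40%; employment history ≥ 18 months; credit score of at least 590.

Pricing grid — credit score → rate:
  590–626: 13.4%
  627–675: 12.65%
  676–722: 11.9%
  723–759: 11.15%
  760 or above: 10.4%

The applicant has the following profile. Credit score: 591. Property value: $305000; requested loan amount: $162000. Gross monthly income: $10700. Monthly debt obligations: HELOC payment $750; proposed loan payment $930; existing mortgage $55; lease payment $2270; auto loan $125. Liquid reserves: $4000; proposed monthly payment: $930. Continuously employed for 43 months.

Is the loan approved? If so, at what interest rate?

Credit score 591 ≥ 590 (meets minimum)
Total monthly debts = (750 + 930 + 55 + 2,270 + 125) = 4,130. DTI: 4,130 ÷ 10,700 = 38.6%, within the 40% cap
LTV = 162,000/305,000 = 53.1% ≤ 85%
Employment 43 ≥ 18 months
Liquid reserves cover 4,000/930 = 4.3 months — ≥ 3 required
All requirements met. Score 591 falls in the 590–626 tier → 13.4%.

Approved at 13.4%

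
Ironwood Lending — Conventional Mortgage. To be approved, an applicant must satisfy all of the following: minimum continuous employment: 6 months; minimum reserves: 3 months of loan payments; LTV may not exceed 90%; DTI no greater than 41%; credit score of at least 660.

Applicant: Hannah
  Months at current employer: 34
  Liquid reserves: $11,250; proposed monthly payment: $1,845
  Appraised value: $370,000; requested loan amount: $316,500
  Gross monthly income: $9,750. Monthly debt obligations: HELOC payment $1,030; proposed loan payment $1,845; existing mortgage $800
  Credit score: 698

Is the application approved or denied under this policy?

Employment 34 ≥ 6 months
Liquid reserves cover 11,250/1,845 = 6.1 months — ≥ 3 required
LTV: 316,500 ÷ 370,000 = 85.5%, within 90% cap
Total monthly debts = (1,030 + 1,845 + 800) = 3,675. Debt-to-income = 3,675/9,750 = 37.7% — meets 41% limit
Credit score 698 ≥ 660 (meets)
All criteria satisfied.

Approved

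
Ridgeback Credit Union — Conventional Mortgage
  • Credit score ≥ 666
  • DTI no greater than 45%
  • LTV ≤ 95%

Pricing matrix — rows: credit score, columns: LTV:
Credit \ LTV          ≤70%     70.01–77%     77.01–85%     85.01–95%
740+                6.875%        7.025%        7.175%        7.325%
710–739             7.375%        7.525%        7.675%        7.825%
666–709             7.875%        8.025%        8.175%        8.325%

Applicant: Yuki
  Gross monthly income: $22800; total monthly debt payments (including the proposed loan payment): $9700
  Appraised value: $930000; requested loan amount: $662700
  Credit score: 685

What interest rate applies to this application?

8.025%

Credit score 685 ≥ 666; Debt-to-income = 9,700/22,800 = 42.5% — meets 45% limit
LTV: 662,700 ÷ 930,000 = 71.3%, within 95% cap
Credit 685 → row 666–709; LTV 71.3% → column 70.01–77%. Grid cell → 8.025%.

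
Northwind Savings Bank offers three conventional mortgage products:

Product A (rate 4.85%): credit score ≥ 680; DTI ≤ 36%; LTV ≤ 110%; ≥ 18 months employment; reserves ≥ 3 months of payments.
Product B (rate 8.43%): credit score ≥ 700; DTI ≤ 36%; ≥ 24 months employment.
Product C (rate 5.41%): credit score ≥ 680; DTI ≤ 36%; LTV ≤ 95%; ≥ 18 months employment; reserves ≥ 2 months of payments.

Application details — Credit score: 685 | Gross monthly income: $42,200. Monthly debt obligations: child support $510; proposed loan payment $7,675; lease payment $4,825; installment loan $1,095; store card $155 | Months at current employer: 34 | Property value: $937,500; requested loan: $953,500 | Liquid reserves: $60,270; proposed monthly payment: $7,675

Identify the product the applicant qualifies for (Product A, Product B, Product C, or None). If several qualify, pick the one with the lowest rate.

Total debts = (510 + 7,675 + 4,825 + 1,095 + 155) = 14,260; DTI = 14,260/42,200 = 33.8%.
LTV = 953,500/937,500 = 101.7%.
Reserves = 60,270/7,675 = 7.9 months.
Product A: score 685 ≥ 680; DTI 33.8% ≤ 36%; LTV 101.7% ≤ 110%; employment 34 ≥ 18 mo; reserves 7.9 ≥ 3 mo → qualifies.
Product B: score 685 < 700; DTI 33.8% ≤ 36%; employment 34 ≥ 24 mo → does not qualify.
Product C: score 685 ≥ 680; DTI 33.8% ≤ 36%; LTV 101.7% > 95%; employment 34 ≥ 18 mo; reserves 7.9 ≥ 2 mo → does not qualify.

Product A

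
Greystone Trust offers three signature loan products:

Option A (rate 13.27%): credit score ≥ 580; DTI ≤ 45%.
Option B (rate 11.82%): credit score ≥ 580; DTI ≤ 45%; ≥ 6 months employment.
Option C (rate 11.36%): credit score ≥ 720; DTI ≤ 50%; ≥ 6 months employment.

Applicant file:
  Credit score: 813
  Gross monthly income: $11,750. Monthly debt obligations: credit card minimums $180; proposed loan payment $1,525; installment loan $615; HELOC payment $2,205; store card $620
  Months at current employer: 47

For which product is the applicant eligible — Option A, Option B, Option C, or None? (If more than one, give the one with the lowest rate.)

Total debts = (180 + 1,525 + 615 + 2,205 + 620) = 5,145; DTI = 5,145/11,750 = 43.8%.
Option A: score 813 ≥ 580; DTI 43.8% ≤ 45% → qualifies.
Option B: score 813 ≥ 580; DTI 43.8% ≤ 45%; employment 47 ≥ 6 mo → qualifies.
Option C: score 813 ≥ 720; DTI 43.8% ≤ 50%; employment 47 ≥ 6 mo → qualifies.
Qualifying: Option A, Option B, Option C. Lowest rate is 11.36% → Option C.

Option C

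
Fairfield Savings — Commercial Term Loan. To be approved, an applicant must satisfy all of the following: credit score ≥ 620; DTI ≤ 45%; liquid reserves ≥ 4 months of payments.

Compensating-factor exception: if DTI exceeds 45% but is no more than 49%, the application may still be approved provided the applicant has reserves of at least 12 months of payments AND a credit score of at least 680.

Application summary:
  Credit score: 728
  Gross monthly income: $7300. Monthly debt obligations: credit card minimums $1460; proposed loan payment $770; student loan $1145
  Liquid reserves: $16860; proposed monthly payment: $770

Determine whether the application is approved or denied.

Approved

Credit score 728 ≥ 620 (meets base)
Total debts = (1,460 + 770 + 1,145) = 3,375. DTI = 3,375/7,300 = 46.2% > 45% — standard DTI limit exceeded.
Liquid reserves cover 16,860/770 = 21.9 months — ≥ 4 required
DTI 46.2% is within the 45%–49% exception band; checking compensating factors.
Reserves 21.9 ≥ 12 months; credit score 728 ≥ 680.
Both compensating conditions met → exception applies.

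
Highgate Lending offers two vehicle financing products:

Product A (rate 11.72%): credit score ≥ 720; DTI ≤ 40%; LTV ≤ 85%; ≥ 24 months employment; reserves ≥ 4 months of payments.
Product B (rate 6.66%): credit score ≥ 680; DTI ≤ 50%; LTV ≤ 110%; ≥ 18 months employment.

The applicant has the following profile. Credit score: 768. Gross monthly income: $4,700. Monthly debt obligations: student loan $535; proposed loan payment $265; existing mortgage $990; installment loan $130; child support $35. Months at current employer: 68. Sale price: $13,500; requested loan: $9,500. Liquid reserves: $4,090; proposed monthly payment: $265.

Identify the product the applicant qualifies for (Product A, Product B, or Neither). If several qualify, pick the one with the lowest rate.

Product B

Total debts = (535 + 265 + 990 + 130 + 35) = 1,955; DTI = 1,955/4,700 = 41.6%.
LTV = 9,500/13,500 = 70.4%.
Reserves = 4,090/265 = 15.4 months.
Product A: score 768 ≥ 720; DTI 41.6% > 40%; LTV 70.4% ≤ 85%; employment 68 ≥ 24 mo; reserves 15.4 ≥ 4 mo → does not qualify.
Product B: score 768 ≥ 680; DTI 41.6% ≤ 50%; LTV 70.4% ≤ 110%; employment 68 ≥ 18 mo → qualifies.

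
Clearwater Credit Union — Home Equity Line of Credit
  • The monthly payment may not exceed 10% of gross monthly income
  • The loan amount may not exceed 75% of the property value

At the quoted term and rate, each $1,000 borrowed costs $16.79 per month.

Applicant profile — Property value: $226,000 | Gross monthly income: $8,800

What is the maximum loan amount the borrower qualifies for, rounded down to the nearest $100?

Payment cap: 10% × $8,800 = $880/month.
At $16.79 per $1,000, that supports 880/16.79 × 1,000 ≈ $52,412 → $52,400.
LTV cap: 75% × $226,000 = $169,500 → $169,500.
Binding constraint: payment-to-income.

$52,400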